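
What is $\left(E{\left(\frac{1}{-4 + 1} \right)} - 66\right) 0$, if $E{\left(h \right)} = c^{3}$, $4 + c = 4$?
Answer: $0$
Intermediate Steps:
$c = 0$ ($c = -4 + 4 = 0$)
$E{\left(h \right)} = 0$ ($E{\left(h \right)} = 0^{3} = 0$)
$\left(E{\left(\frac{1}{-4 + 1} \right)} - 66\right) 0 = \left(0 - 66\right) 0 = \left(-66\right) 0 = 0$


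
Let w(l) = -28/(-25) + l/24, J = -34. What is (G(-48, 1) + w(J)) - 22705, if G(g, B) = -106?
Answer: -6843389/300 ≈ -22811.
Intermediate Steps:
w(l) = 28/25 + l/24 (w(l) = -28*(-1/25) + l*(1/24) = 28/25 + l/24)
(G(-48, 1) + w(J)) - 22705 = (-106 + (28/25 + (1/24)*(-34))) - 22705 = (-106 + (28/25 - 17/12)) - 22705 = (-106 - 89/300) - 22705 = -31889/300 - 22705 = -6843389/300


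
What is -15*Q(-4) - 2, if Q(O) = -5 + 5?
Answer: -2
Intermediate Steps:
Q(O) = 0
-15*Q(-4) - 2 = -15*0 - 2 = 0 - 2 = -2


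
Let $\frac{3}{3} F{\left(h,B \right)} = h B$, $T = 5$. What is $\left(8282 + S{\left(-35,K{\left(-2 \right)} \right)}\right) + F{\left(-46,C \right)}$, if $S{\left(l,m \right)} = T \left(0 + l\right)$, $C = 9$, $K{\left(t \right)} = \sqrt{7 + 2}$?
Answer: $7693$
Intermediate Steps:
$K{\left(t \right)} = 3$ ($K{\left(t \right)} = \sqrt{9} = 3$)
$S{\left(l,m \right)} = 5 l$ ($S{\left(l,m \right)} = 5 \left(0 + l\right) = 5 l$)
$F{\left(h,B \right)} = B h$ ($F{\left(h,B \right)} = h B = B h$)
$\left(8282 + S{\left(-35,K{\left(-2 \right)} \right)}\right) + F{\left(-46,C \right)} = \left(8282 + 5 \left(-35\right)\right) + 9 \left(-46\right) = \left(8282 - 175\right) - 414 = 8107 - 414 = 7693$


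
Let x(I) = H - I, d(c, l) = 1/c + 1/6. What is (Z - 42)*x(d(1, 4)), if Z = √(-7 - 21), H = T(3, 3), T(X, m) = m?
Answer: -77 + 11*I*√7/3 ≈ -77.0 + 9.7011*I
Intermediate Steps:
d(c, l) = ⅙ + 1/c (d(c, l) = 1/c + 1*(⅙) = 1/c + ⅙ = ⅙ + 1/c)
H = 3
x(I) = 3 - I
Z = 2*I*√7 (Z = √(-28) = 2*I*√7 ≈ 5.2915*I)
(Z - 42)*x(d(1, 4)) = (2*I*√7 - 42)*(3 - (6 + 1)/(6*1)) = (-42 + 2*I*√7)*(3 - 7/6) = (-42 + 2*I*√7)*(11/6) = -77 + 11*I*√7/3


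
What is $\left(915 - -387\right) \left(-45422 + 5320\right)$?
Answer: $-52212804$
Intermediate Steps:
$\left(915 - -387\right) \left(-45422 + 5320\right) = \left(915 + \left(-7891 + 8278\right)\right) \left(-40102\right) = \left(915 + 387\right) \left(-40102\right) = 1302 \left(-40102\right) = -52212804$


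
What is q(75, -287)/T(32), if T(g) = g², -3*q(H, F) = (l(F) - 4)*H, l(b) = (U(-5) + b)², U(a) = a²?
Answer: -53625/32 ≈ -1675.8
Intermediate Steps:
l(b) = (25 + b)² (l(b) = ((-5)² + b)² = (25 + b)²)
q(H, F) = -H*(-4 + (25 + F)²)/3 (q(H, F) = -((25 + F)² - 4)*H/3 = -(-4 + (25 + F)²)*H/3 = -H*(-4 + (25 + F)²)/3)
q(75, -287)/T(32) = (-⅓*75*(-4 + (25 - 287)²))/(32²) = -⅓*75*(-4 + (-262)²)/1024 = -⅓*75*(-4 + 68644)*(1/1024) = -⅓*75*68640*(1/1024) = -1716000*1/1024 = -53625/32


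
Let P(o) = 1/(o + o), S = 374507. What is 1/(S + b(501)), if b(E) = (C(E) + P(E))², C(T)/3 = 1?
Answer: 1004004/376015568077 ≈ 2.6701e-6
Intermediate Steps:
P(o) = 1/(2*o)
C(T) = 3 (C(T) = 3*1 = 3)
b(E) = (3 + 1/(2*E))²
1/(S + b(501)) = 1/(374507 + (¼)*(1 + 6*501)²/501²) = 1/(374507 + (¼)*(1/251001)*(1 + 3006)²) = 1/(374507 + (¼)*(1/251001)*3007²) = 1/(374507 + (¼)*(1/251001)*9042049) = 1/(374507 + 9042049/1004004) = 1/(376015568077/1004004) = 1004004/376015568077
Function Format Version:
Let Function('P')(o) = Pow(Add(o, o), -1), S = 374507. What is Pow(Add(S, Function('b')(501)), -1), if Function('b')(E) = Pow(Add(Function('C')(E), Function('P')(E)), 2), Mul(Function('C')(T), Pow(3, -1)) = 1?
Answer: Rational(1004004, 376015568077) ≈ 2.6701e-6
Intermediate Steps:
Function('P')(o) = Mul(Rational(1, 2), Pow(o, -1)) (Function('P')(o) = Pow(Mul(2, o), -1) = Mul(Rational(1, 2), Pow(o, -1)))
Function('C')(T) = 3 (Function('C')(T) = Mul(3, 1) = 3)
Function('b')(E) = Pow(Add(3, Mul(Rational(1, 2), Pow(E, -1))), 2)
Pow(Add(S, Function('b')(501)), -1) = Pow(Add(374507, Mul(Rational(1, 4), Pow(501, -2), Pow(Add(1, Mul(6, 501)), 2))), -1) = Pow(Add(374507, Mul(Rational(1, 4), Rational(1, 251001), Pow(Add(1, 3006), 2))), -1) = Pow(Add(374507, Mul(Rational(1, 4), Rational(1, 251001), Pow(3007, 2))), -1) = Pow(Add(374507, Mul(Rational(1, 4), Rational(1, 251001), 9042049)), -1) = Pow(Add(374507, Rational(9042049, 1004004)), -1) = Pow(Rational(376015568077, 1004004), -1) = Rational(1004004, 376015568077)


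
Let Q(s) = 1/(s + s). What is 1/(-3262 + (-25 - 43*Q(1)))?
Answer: -2/6617 ≈ -0.00030225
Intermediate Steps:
Q(s) = 1/(2*s)
1/(-3262 + (-25 - 43*Q(1))) = 1/(-3262 + (-25 - 43/(2*1))) = 1/(-3262 + (-25 - 43/2)) = 1/(-3262 - 93/2) = 1/(-6617/2) = -2/6617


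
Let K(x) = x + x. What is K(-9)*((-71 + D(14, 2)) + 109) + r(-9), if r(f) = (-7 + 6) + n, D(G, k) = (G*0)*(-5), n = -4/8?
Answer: -1371/2 ≈ -685.50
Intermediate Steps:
n = -½ (n = -4*⅛ = -½ ≈ -0.50000)
D(G, k) = 0 (D(G, k) = 0*(-5) = 0)
K(x) = 2*x
r(f) = -3/2 (r(f) = (-7 + 6) - ½ = -1 - ½ = -3/2)
K(-9)*((-71 + D(14, 2)) + 109) + r(-9) = (2*(-9))*((-71 + 0) + 109) - 3/2 = -18*(-71 + 109) - 3/2 = -18*38 - 3/2 = -684 - 3/2 = -1371/2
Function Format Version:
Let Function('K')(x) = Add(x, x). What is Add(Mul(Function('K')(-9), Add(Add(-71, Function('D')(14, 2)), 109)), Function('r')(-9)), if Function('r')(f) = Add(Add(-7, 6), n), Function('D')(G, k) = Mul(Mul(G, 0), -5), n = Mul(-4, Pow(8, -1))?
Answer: Rational(-1371, 2) ≈ -685.50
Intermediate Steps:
n = Rational(-1, 2) (n = Mul(-4, Rational(1, 8)) = Rational(-1, 2) ≈ -0.50000)
Function('D')(G, k) = 0 (Function('D')(G, k) = Mul(0, -5) = 0)
Function('K')(x) = Mul(2, x)
Function('r')(f) = Rational(-3, 2) (Function('r')(f) = Add(Add(-7, 6), Rational(-1, 2)) = Add(-1, Rational(-1, 2)) = Rational(-3, 2))
Add(Mul(Function('K')(-9), Add(Add(-71, Function('D')(14, 2)), 109)), Function('r')(-9)) = Add(Mul(Mul(2, -9), Add(Add(-71, 0), 109)), Rational(-3, 2)) = Add(Mul(-18, Add(-71, 109)), Rational(-3, 2)) = Add(Mul(-18, 38), Rational(-3, 2)) = Add(-684, Rational(-3, 2)) = Rational(-1371, 2)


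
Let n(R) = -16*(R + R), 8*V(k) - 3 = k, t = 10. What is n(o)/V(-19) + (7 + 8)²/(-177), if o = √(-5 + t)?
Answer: -75/59 + 16*√5 ≈ 34.506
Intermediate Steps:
o = √5 (o = √(-5 + 10) = √5 ≈ 2.2361)
V(k) = 3/8 + k/8
n(R) = -32*R
n(o)/V(-19) + (7 + 8)²/(-177) = (-32*√5)/(3/8 + (⅛)*(-19)) + (7 + 8)²/(-177) = (-32*√5)/(3/8 - 19/8) + 15²*(-1/177) = -32*√5/(-2) + 225*(-1/177) = -32*√5*(-½) - 75/59 = 16*√5 - 75/59 = -75/59 + 16*√5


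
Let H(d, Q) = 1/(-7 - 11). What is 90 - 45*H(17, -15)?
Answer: 185/2 ≈ 92.500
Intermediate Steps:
H(d, Q) = -1/18 (H(d, Q) = 1/(-18) = -1/18)
90 - 45*H(17, -15) = 90 - 45*(-1/18) = 90 + 5/2 = 185/2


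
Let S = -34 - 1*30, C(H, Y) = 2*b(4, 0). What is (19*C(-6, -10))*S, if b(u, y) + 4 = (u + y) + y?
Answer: 0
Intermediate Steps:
b(u, y) = -4 + u + 2*y (b(u, y) = -4 + ((u + y) + y) = -4 + (u + 2*y) = -4 + u + 2*y)
C(H, Y) = 0 (C(H, Y) = 2*(-4 + 4 + 2*0) = 2*(-4 + 4 + 0) = 2*0 = 0)
S = -64 (S = -34 - 30 = -64)
(19*C(-6, -10))*S = (19*0)*(-64) = 0*(-64) = 0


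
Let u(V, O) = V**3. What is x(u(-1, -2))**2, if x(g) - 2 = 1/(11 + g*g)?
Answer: 625/144 ≈ 4.3403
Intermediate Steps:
x(g) = 2 + 1/(11 + g**2) (x(g) = 2 + 1/(11 + g*g) = 2 + 1/(11 + g**2))
x(u(-1, -2))**2 = ((23 + 2*((-1)**3)**2)/(11 + ((-1)**3)**2))**2 = ((23 + 2*(-1)**2)/(11 + (-1)**2))**2 = ((23 + 2*1)/(11 + 1))**2 = ((23 + 2)/12)**2 = ((1/12)*25)**2 = (25/12)**2 = 625/144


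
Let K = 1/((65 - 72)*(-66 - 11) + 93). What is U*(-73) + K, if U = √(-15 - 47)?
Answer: 1/632 - 73*I*√62 ≈ 0.0015823 - 574.8*I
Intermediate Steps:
U = I*√62 (U = √(-62) = I*√62 ≈ 7.874*I)
K = 1/632 (K = 1/(-7*(-77) + 93) = 1/(539 + 93) = 1/632 ≈ 0.0015823)
U*(-73) + K = (I*√62)*(-73) + 1/632 = -73*I*√62 + 1/632 = 1/632 - 73*I*√62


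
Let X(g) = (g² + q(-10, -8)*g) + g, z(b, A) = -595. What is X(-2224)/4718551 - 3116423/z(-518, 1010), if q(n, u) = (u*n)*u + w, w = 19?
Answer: 865221427729/165149285 ≈ 5239.0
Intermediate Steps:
q(n, u) = 19 + n*u² (q(n, u) = (u*n)*u + 19 = (n*u)*u + 19 = n*u² + 19 = 19 + n*u²)
X(g) = g² - 620*g (X(g) = (g² + (19 - 10*(-8)²)*g) + g = (g² + (19 - 10*64)*g) + g = (g² + (19 - 640)*g) + g = (g² - 621*g) + g = g² - 620*g)
X(-2224)/4718551 - 3116423/z(-518, 1010) = -2224*(-620 - 2224)/4718551 - 3116423/(-595) = -2224*(-2844)*(1/4718551) - 3116423*(-1/595) = 6325056*(1/4718551) + 183319/35 = 6325056/4718551 + 183319/35 = 865221427729/165149285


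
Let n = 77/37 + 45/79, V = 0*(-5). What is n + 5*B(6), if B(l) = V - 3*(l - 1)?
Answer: -211477/2923 ≈ -72.349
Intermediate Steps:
V = 0
B(l) = 3 - 3*l (B(l) = 0 - 3*(l - 1) = 0 - 3*(-1 + l) = 0 + (3 - 3*l) = 3 - 3*l)
n = 7748/2923 (n = 77*(1/37) + 45*(1/79) = 77/37 + 45/79 = 7748/2923 ≈ 2.6507)
n + 5*B(6) = 7748/2923 + 5*(3 - 3*6) = 7748/2923 + 5*(3 - 18) = 7748/2923 + 5*(-15) = 7748/2923 - 75 = -211477/2923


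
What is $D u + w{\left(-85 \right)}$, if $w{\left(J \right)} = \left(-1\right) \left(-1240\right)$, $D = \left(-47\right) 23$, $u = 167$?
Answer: $-179287$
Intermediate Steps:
$D = -1081$
$w{\left(J \right)} = 1240$
$D u + w{\left(-85 \right)} = \left(-1081\right) 167 + 1240 = -180527 + 1240 = -179287$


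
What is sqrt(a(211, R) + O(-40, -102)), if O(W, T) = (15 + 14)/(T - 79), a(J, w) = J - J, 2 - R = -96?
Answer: I*sqrt(5249)/181 ≈ 0.40028*I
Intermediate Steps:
R = 98 (R = 2 - 1*(-96) = 2 + 96 = 98)
a(J, w) = 0
O(W, T) = 29/(-79 + T)
sqrt(a(211, R) + O(-40, -102)) = sqrt(0 + 29/(-79 - 102)) = sqrt(0 + 29/(-181)) = sqrt(0 + 29*(-1/181)) = sqrt(0 - 29/181) = sqrt(-29/181) = I*sqrt(5249)/181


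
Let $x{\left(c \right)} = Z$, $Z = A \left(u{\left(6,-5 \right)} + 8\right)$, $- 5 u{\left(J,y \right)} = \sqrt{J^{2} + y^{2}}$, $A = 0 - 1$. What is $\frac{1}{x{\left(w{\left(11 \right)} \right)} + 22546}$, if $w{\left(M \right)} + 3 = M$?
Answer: $\frac{563450}{12699036039} - \frac{5 \sqrt{61}}{12699036039} \approx 4.4366 \cdot 10^{-5}$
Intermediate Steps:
$A = -1$ ($A = 0 - 1 = -1$)
$w{\left(M \right)} = -3 + M$
$u{\left(J,y \right)} = - \frac{\sqrt{J^{2} + y^{2}}}{5}$
$Z = -8 + \frac{\sqrt{61}}{5}$ ($Z = - (- \frac{\sqrt{6^{2} + \left(-5\right)^{2}}}{5} + 8) = - (- \frac{\sqrt{36 + 25}}{5} + 8) = - (- \frac{\sqrt{61}}{5} + 8) = - (8 - \frac{\sqrt{61}}{5}) = -8 + \frac{\sqrt{61}}{5} \approx -6.438$)
$x{\left(c \right)} = -8 + \frac{\sqrt{61}}{5}$
$\frac{1}{x{\left(w{\left(11 \right)} \right)} + 22546} = \frac{1}{\left(-8 + \frac{\sqrt{61}}{5}\right) + 22546} = \frac{1}{22538 + \frac{\sqrt{61}}{5}}$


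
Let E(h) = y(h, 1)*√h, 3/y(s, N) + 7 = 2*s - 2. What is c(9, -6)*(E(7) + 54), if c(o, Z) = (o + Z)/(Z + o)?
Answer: 54 + 3*√7/5 ≈ 55.587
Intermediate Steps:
y(s, N) = 3/(-9 + 2*s) (y(s, N) = 3/(-7 + (2*s - 2)) = 3/(-7 + (-2 + 2*s)) = 3/(-9 + 2*s))
E(h) = 3*√h/(-9 + 2*h) (E(h) = (3/(-9 + 2*h))*√h = 3*√h/(-9 + 2*h))
c(o, Z) = 1 (c(o, Z) = (Z + o)/(Z + o) = 1)
c(9, -6)*(E(7) + 54) = 1*(3*√7/(-9 + 2*7) + 54) = 1*(3*√7/(-9 + 14) + 54) = 1*(3*√7/5 + 54) = 1*(54 + 3*√7/5) = 54 + 3*√7/5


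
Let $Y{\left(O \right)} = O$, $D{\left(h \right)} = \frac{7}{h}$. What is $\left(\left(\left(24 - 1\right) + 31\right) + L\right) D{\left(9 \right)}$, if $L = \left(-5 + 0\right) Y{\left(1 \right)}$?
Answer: $\frac{343}{9} \approx 38.111$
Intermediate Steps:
$L = -5$ ($L = \left(-5 + 0\right) 1 = \left(-5\right) 1 = -5$)
$\left(\left(\left(24 - 1\right) + 31\right) + L\right) D{\left(9 \right)} = \left(\left(\left(24 - 1\right) + 31\right) - 5\right) \frac{7}{9} = \left(\left(23 + 31\right) - 5\right) 7 \cdot \frac{1}{9} = \left(54 - 5\right) \frac{7}{9} = 49 \cdot \frac{7}{9} = \frac{343}{9}$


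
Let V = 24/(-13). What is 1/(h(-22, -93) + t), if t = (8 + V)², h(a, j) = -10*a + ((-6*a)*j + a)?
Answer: -169/2034782 ≈ -8.3056e-5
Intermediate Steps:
V = -24/13 (V = 24*(-1/13) = -24/13 ≈ -1.8462)
h(a, j) = -9*a - 6*a*j (h(a, j) = -10*a + (-6*a*j + a) = -10*a + (a - 6*a*j) = -9*a - 6*a*j)
t = 6400/169 (t = (8 - 24/13)² = (80/13)² = 6400/169 ≈ 37.870)
1/(h(-22, -93) + t) = 1/(-3*(-22)*(3 + 2*(-93)) + 6400/169) = 1/(-3*(-22)*(3 - 186) + 6400/169) = 1/(-3*(-22)*(-183) + 6400/169) = 1/(-12078 + 6400/169) = 1/(-2034782/169) = -169/2034782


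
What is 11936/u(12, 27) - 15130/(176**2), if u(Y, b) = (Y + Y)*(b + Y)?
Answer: 22222991/1812096 ≈ 12.264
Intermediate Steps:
u(Y, b) = 2*Y*(Y + b) (u(Y, b) = (2*Y)*(Y + b) = 2*Y*(Y + b))
11936/u(12, 27) - 15130/(176**2) = 11936/((2*12*(12 + 27))) - 15130/(176**2) = 11936/((2*12*39)) - 15130/30976 = 11936/936 - 15130*1/30976 = 11936*(1/936) - 7565/15488 = 1492/117 - 7565/15488 = 22222991/1812096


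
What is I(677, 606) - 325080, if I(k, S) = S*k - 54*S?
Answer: 52458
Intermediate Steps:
I(k, S) = -54*S + S*k
I(677, 606) - 325080 = 606*(-54 + 677) - 325080 = 606*623 - 325080 = 377538 - 325080 = 52458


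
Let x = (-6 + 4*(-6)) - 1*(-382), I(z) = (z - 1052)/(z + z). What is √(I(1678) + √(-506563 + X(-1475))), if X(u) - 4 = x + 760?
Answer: √(525214 + 2815684*I*√505447)/1678 ≈ 18.857 + 18.852*I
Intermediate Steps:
I(z) = (-1052 + z)/(2*z) (I(z) = (-1052 + z)/((2*z)) = (-1052 + z)*(1/(2*z)) = (-1052 + z)/(2*z))
x = 352 (x = (-6 - 24) + 382 = -30 + 382 = 352)
X(u) = 1116 (X(u) = 4 + (352 + 760) = 4 + 1112 = 1116)
√(I(1678) + √(-506563 + X(-1475))) = √((½)*(-1052 + 1678)/1678 + √(-506563 + 1116)) = √((½)*(1/1678)*626 + √(-505447)) = √(313/1678 + I*√505447)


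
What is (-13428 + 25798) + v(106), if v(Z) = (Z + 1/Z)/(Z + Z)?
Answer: 277989877/22472 ≈ 12371.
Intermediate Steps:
v(Z) = (Z + 1/Z)/(2*Z) (v(Z) = (Z + 1/Z)/((2*Z)) = (Z + 1/Z)*(1/(2*Z)) = (Z + 1/Z)/(2*Z))
(-13428 + 25798) + v(106) = (-13428 + 25798) + (½)*(1 + 106²)/106² = 12370 + (½)*(1/11236)*(1 + 11236) = 12370 + (½)*(1/11236)*11237 = 12370 + 11237/22472 = 277989877/22472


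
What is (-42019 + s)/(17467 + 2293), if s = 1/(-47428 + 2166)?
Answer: -1901863979/894377120 ≈ -2.1265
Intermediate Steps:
s = -1/45262 (s = 1/(-45262) = -1/45262 ≈ -2.2094e-5)
(-42019 + s)/(17467 + 2293) = (-42019 - 1/45262)/(17467 + 2293) = -1901863979/45262/19760 = -1901863979/45262*1/19760 = -1901863979/894377120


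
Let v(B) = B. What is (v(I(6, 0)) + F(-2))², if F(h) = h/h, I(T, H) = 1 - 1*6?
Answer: 16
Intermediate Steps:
I(T, H) = -5 (I(T, H) = 1 - 6 = -5)
F(h) = 1
(v(I(6, 0)) + F(-2))² = (-5 + 1)² = (-4)² = 16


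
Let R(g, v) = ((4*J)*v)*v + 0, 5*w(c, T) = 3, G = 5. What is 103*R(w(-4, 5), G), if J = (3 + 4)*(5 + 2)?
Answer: 504700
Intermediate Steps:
w(c, T) = 3/5 (w(c, T) = (1/5)*3 = 3/5)
J = 49 (J = 7*7 = 49)
R(g, v) = 196*v**2 (R(g, v) = ((4*49)*v)*v + 0 = (196*v)*v + 0 = 196*v**2 + 0 = 196*v**2)
103*R(w(-4, 5), G) = 103*(196*5**2) = 103*(196*25) = 103*4900 = 504700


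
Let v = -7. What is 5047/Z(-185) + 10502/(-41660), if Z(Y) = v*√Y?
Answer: -5251/20830 + 721*I*√185/185 ≈ -0.25209 + 53.009*I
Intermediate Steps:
Z(Y) = -7*√Y
5047/Z(-185) + 10502/(-41660) = 5047/((-7*I*√185)) + 10502/(-41660) = 5047/((-7*I*√185)) + 10502*(-1/41660) = 5047/((-7*I*√185)) - 5251/20830 = 5047*(I*√185/1295) - 5251/20830 = 721*I*√185/185 - 5251/20830 = -5251/20830 + 721*I*√185/185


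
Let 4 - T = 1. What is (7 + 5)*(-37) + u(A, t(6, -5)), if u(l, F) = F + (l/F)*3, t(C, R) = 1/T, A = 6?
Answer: -1169/3 ≈ -389.67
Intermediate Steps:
T = 3 (T = 4 - 1*1 = 4 - 1 = 3)
t(C, R) = ⅓ (t(C, R) = 1/3 = ⅓)
u(l, F) = F + 3*l/F
(7 + 5)*(-37) + u(A, t(6, -5)) = (7 + 5)*(-37) + (⅓ + 3*6/(⅓)) = 12*(-37) + (⅓ + 3*6*3) = -444 + (⅓ + 54) = -444 + 163/3 = -1169/3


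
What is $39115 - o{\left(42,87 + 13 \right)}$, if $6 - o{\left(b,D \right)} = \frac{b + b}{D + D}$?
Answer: $\frac{1955471}{50} \approx 39109.0$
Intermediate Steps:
$o{\left(b,D \right)} = 6 - \frac{b}{D}$ ($o{\left(b,D \right)} = 6 - \frac{b + b}{D + D} = 6 - \frac{2 b}{2 D} = 6 - 2 b \frac{1}{2 D} = 6 - \frac{b}{D}$)
$39115 - o{\left(42,87 + 13 \right)} = 39115 - \left(6 - \frac{42}{87 + 13}\right) = 39115 - \left(6 - \frac{42}{100}\right) = 39115 - \left(6 - 42 \cdot \frac{1}{100}\right) = 39115 - \left(6 - \frac{21}{50}\right) = 39115 - \frac{279}{50} = \frac{1955471}{50}$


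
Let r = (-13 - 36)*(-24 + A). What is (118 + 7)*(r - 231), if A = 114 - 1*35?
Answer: -365750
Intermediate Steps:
A = 79 (A = 114 - 35 = 79)
r = -2695 (r = (-13 - 36)*(-24 + 79) = -49*55 = -2695)
(118 + 7)*(r - 231) = (118 + 7)*(-2695 - 231) = 125*(-2926) = -365750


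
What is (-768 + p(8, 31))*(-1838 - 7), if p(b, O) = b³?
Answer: 472320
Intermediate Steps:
(-768 + p(8, 31))*(-1838 - 7) = (-768 + 8³)*(-1838 - 7) = (-768 + 512)*(-1845) = -256*(-1845) = 472320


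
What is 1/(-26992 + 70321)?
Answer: 1/43329 ≈ 2.3079e-5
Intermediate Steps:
1/(-26992 + 70321) = 1/43329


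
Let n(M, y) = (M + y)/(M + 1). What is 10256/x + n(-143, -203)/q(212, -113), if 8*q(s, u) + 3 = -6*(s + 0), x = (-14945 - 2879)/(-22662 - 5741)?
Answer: 1648125847799/100844850 ≈ 16343.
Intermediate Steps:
x = 17824/28403 (x = -17824/(-28403) = -17824*(-1/28403) = 17824/28403 ≈ 0.62754)
n(M, y) = (M + y)/(1 + M)
q(s, u) = -3/8 - 3*s/4 (q(s, u) = -3/8 + (-6*(s + 0))/8 = -3/8 + (-6*s)/8 = -3/8 - 3*s/4)
10256/x + n(-143, -203)/q(212, -113) = 10256/(17824/28403) + ((-143 - 203)/(1 - 143))/(-3/8 - 3/4*212) = 10256*(28403/17824) + (-346/(-142))/(-3/8 - 159) = 18206323/1114 + (-1/142*(-346))/(-1275/8) = 18206323/1114 + (173/71)*(-8/1275) = 18206323/1114 - 1384/90525 = 1648125847799/100844850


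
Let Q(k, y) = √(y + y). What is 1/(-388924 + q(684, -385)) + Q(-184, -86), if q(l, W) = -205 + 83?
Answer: -1/389046 + 2*I*√43 ≈ -2.5704e-6 + 13.115*I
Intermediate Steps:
Q(k, y) = √2*√y (Q(k, y) = √(2*y) = √2*√y)
q(l, W) = -122
1/(-388924 + q(684, -385)) + Q(-184, -86) = 1/(-388924 - 122) + √2*√(-86) = 1/(-389046) + √2*(I*√86) = -1/389046 + 2*I*√43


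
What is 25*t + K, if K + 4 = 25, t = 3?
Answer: 96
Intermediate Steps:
K = 21 (K = -4 + 25 = 21)
25*t + K = 25*3 + 21 = 75 + 21 = 96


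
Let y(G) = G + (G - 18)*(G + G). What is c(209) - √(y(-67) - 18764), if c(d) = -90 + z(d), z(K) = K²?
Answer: 43591 - I*√7441 ≈ 43591.0 - 86.261*I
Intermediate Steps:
y(G) = G + 2*G*(-18 + G) (y(G) = G + (-18 + G)*(2*G) = G + 2*G*(-18 + G))
c(d) = -90 + d²
c(209) - √(y(-67) - 18764) = (-90 + 209²) - √(-67*(-35 + 2*(-67)) - 18764) = (-90 + 43681) - √(-67*(-35 - 134) - 18764) = 43591 - √(-67*(-169) - 18764) = 43591 - √(11323 - 18764) = 43591 - √(-7441) = 43591 - I*√7441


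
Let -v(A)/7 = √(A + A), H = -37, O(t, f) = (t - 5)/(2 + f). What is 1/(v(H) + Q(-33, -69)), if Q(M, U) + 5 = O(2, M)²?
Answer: -2304478/1685844381 + 6464647*I*√74/3371688762 ≈ -0.001367 + 0.016493*I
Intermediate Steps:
O(t, f) = (-5 + t)/(2 + f)
Q(M, U) = -5 + 9/(2 + M)² (Q(M, U) = -5 + ((-5 + 2)/(2 + M))² = -5 + (-3/(2 + M))² = -5 + 9/(2 + M)²)
v(A) = -7*√2*√A (v(A) = -7*√(A + A) = -7*√2*√A)
1/(v(H) + Q(-33, -69)) = 1/(-7*√2*√(-37) + (-5 + 9/(2 - 33)²)) = 1/(-7*√2*I*√37 + (-5 + 9/(-31)²)) = 1/(-7*I*√74 + (-5 + 9*(1/961))) = 1/(-7*I*√74 + (-5 + 9/961)) = 1/(-7*I*√74 - 4796/961) = 1/(-4796/961 - 7*I*√74)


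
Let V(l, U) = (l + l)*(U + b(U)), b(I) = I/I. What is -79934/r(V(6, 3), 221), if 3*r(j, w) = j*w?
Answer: -2351/104 ≈ -22.606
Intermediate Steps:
b(I) = 1
V(l, U) = 2*l*(1 + U) (V(l, U) = (l + l)*(U + 1) = (2*l)*(1 + U) = 2*l*(1 + U))
r(j, w) = j*w/3 (r(j, w) = (j*w)/3 = j*w/3)
-79934/r(V(6, 3), 221) = -79934*1/(884*(1 + 3)) = -79934/((⅓)*(2*6*4)*221) = -79934/((⅓)*48*221) = -79934/3536 = -79934*1/3536 = -2351/104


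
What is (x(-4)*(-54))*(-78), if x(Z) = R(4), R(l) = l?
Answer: 16848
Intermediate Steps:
x(Z) = 4
(x(-4)*(-54))*(-78) = (4*(-54))*(-78) = -216*(-78) = 16848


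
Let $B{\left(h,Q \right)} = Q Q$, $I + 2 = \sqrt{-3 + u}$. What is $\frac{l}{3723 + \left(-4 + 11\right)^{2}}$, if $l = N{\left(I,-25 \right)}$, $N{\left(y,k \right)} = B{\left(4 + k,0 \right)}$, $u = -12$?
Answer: $0$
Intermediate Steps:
$I = -2 + i \sqrt{15}$ ($I = -2 + \sqrt{-3 - 12} = -2 + \sqrt{-15} = -2 + i \sqrt{15} \approx -2.0 + 3.873 i$)
$B{\left(h,Q \right)} = Q^{2}$
$N{\left(y,k \right)} = 0$ ($N{\left(y,k \right)} = 0^{2} = 0$)
$l = 0$
$\frac{l}{3723 + \left(-4 + 11\right)^{2}} = \frac{1}{3723 + \left(-4 + 11\right)^{2}} \cdot 0 = \frac{1}{3723 + 7^{2}} \cdot 0 = \frac{1}{3723 + 49} \cdot 0 = \frac{1}{3772} \cdot 0 = 0$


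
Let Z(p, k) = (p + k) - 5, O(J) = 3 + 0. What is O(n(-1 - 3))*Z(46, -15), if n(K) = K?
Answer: 78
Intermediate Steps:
O(J) = 3
Z(p, k) = -5 + k + p (Z(p, k) = (k + p) - 5 = -5 + k + p)
O(n(-1 - 3))*Z(46, -15) = 3*(-5 - 15 + 46) = 3*26 = 78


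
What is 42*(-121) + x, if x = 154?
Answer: -4928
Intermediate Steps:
42*(-121) + x = 42*(-121) + 154 = -5082 + 154 = -4928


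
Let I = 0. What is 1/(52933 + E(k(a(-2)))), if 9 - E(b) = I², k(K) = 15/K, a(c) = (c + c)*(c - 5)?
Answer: 1/52942 ≈ 1.8889e-5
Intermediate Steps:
a(c) = 2*c*(-5 + c) (a(c) = (2*c)*(-5 + c) = 2*c*(-5 + c))
E(b) = 9 (E(b) = 9 - 1*0² = 9 - 1*0 = 9 + 0 = 9)
1/(52933 + E(k(a(-2)))) = 1/(52933 + 9) = 1/52942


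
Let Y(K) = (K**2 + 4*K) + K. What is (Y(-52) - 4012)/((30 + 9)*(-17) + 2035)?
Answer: -8/7 ≈ -1.1429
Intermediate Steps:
Y(K) = K**2 + 5*K
(Y(-52) - 4012)/((30 + 9)*(-17) + 2035) = (-52*(5 - 52) - 4012)/((30 + 9)*(-17) + 2035) = (-52*(-47) - 4012)/(39*(-17) + 2035) = (2444 - 4012)/(-663 + 2035) = -1568/1372 = -1568*1/1372 = -8/7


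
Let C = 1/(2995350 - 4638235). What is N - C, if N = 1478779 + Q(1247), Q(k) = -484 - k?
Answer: 2426620003481/1642885 ≈ 1.4770e+6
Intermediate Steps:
N = 1477048 (N = 1478779 + (-484 - 1*1247) = 1478779 + (-484 - 1247) = 1478779 - 1731 = 1477048)
C = -1/1642885 (C = 1/(-1642885) = -1/1642885 ≈ -6.0869e-7)
N - C = 1477048 - 1*(-1/1642885) = 1477048 + 1/1642885 = 2426620003481/1642885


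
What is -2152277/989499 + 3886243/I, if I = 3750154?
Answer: -4225936638401/3710773632846 ≈ -1.1388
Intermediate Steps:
-2152277/989499 + 3886243/I = -2152277/989499 + 3886243/3750154 = -4225936638401/3710773632846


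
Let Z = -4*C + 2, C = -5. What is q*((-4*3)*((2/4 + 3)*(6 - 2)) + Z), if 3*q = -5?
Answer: 730/3 ≈ 243.33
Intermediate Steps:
q = -5/3 (q = (1/3)*(-5) = -5/3 ≈ -1.6667)
Z = 22 (Z = -4*(-5) + 2 = 20 + 2 = 22)
q*((-4*3)*((2/4 + 3)*(6 - 2)) + Z) = -5*((-4*3)*((2/4 + 3)*(6 - 2)) + 22)/3 = -5*(-12*(2*(1/4) + 3)*4 + 22)/3 = -5*(-12*(1/2 + 3)*4 + 22)/3 = -5*(-42*4 + 22)/3 = -5*(-12*14 + 22)/3 = -5*(-168 + 22)/3 = -5/3*(-146) = 730/3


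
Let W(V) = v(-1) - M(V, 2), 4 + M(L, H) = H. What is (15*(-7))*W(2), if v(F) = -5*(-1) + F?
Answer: -630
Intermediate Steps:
M(L, H) = -4 + H
v(F) = 5 + F
W(V) = 6 (W(V) = (5 - 1) - (-4 + 2) = 4 - 1*(-2) = 4 + 2 = 6)
(15*(-7))*W(2) = (15*(-7))*6 = -105*6 = -630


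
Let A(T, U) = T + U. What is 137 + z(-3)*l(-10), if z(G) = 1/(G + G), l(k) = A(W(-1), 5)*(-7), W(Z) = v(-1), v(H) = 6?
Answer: 899/6 ≈ 149.83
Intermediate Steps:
W(Z) = 6
l(k) = -77 (l(k) = (6 + 5)*(-7) = 11*(-7) = -77)
z(G) = 1/(2*G)
137 + z(-3)*l(-10) = 137 + ((1/2)/(-3))*(-77) = 137 + ((1/2)*(-1/3))*(-77) = 137 - 1/6*(-77) = 137 + 77/6 = 899/6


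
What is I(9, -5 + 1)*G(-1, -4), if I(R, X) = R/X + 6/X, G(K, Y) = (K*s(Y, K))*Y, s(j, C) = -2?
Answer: 30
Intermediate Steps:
G(K, Y) = -2*K*Y (G(K, Y) = (K*(-2))*Y = (-2*K)*Y = -2*K*Y)
I(R, X) = 6/X + R/X
I(9, -5 + 1)*G(-1, -4) = ((6 + 9)/(-5 + 1))*(-2*(-1)*(-4)) = (15/(-4))*(-8) = -1/4*15*(-8) = -15/4*(-8) = 30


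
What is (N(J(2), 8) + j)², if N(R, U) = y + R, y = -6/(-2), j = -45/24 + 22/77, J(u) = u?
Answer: 36481/3136 ≈ 11.633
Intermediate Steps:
j = -89/56 (j = -45*1/24 + 22*(1/77) = -15/8 + 2/7 = -89/56 ≈ -1.5893)
y = 3 (y = -6*(-½) = 3)
N(R, U) = 3 + R
(N(J(2), 8) + j)² = ((3 + 2) - 89/56)² = (5 - 89/56)² = (191/56)² = 36481/3136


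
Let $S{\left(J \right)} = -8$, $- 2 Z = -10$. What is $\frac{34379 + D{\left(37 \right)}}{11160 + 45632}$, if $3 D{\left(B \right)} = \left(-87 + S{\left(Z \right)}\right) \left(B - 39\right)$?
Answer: $\frac{103327}{170376} \approx 0.60646$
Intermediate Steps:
$Z = 5$ ($Z = \left(- \frac{1}{2}\right) \left(-10\right) = 5$)
$D{\left(B \right)} = 1235 - \frac{95 B}{3}$ ($D{\left(B \right)} = \frac{\left(-87 - 8\right) \left(B - 39\right)}{3} = \frac{\left(-95\right) \left(-39 + B\right)}{3} = \frac{3705 - 95 B}{3} = 1235 - \frac{95 B}{3}$)
$\frac{34379 + D{\left(37 \right)}}{11160 + 45632} = \frac{34379 + \left(1235 - \frac{3515}{3}\right)}{11160 + 45632} = \frac{34379 + \left(1235 - \frac{3515}{3}\right)}{56792} = \left(34379 + \frac{190}{3}\right) \frac{1}{56792} = \frac{103327}{3} \cdot \frac{1}{56792} = \frac{103327}{170376}$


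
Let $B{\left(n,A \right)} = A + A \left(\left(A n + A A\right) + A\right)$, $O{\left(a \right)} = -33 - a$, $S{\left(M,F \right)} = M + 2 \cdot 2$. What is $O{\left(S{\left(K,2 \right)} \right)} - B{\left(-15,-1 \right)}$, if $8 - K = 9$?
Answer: $-20$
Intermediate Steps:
$K = -1$ ($K = 8 - 9 = -1$)
$S{\left(M,F \right)} = 4 + M$ ($S{\left(M,F \right)} = M + 4 = 4 + M$)
$B{\left(n,A \right)} = A + A \left(A + A^{2} + A n\right)$ ($B{\left(n,A \right)} = A + A \left(\left(A n + A^{2}\right) + A\right) = A + A \left(\left(A^{2} + A n\right) + A\right) = A + A \left(A + A^{2} + A n\right)$)
$O{\left(S{\left(K,2 \right)} \right)} - B{\left(-15,-1 \right)} = \left(-33 - \left(4 - 1\right)\right) - - (1 - 1 + \left(-1\right)^{2} - -15) = \left(-33 - 3\right) - - (1 - 1 + 1 + 15) = \left(-33 - 3\right) - \left(-1\right) 16 = -36 - -16 = -36 + 16 = -20$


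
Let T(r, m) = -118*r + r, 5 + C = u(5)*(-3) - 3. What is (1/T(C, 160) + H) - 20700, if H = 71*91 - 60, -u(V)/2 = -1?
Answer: -23421761/1638 ≈ -14299.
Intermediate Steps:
u(V) = 2 (u(V) = -2*(-1) = 2)
H = 6401 (H = 6461 - 60 = 6401)
C = -14 (C = -5 + (2*(-3) - 3) = -5 + (-6 - 3) = -5 - 9 = -14)
T(r, m) = -117*r
(1/T(C, 160) + H) - 20700 = (1/(-117*(-14)) + 6401) - 20700 = (1/1638 + 6401) - 20700 = 10484839/1638 - 20700 = -23421761/1638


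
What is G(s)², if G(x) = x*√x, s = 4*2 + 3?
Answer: 1331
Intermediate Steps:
s = 11 (s = 8 + 3 = 11)
G(x) = x^(3/2)
G(s)² = (11^(3/2))² = (11*√11)² = 1331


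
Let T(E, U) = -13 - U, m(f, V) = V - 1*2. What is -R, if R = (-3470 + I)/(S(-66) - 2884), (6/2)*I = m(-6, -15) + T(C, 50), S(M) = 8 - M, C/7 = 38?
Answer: -1049/843 ≈ -1.2444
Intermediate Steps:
C = 266 (C = 7*38 = 266)
m(f, V) = -2 + V (m(f, V) = V - 2 = -2 + V)
I = -80/3 (I = ((-2 - 15) + (-13 - 1*50))/3 = (-17 + (-13 - 50))/3 = (-17 - 63)/3 = (⅓)*(-80) = -80/3 ≈ -26.667)
R = 1049/843 (R = (-3470 - 80/3)/((8 - 1*(-66)) - 2884) = -10490/(3*((8 + 66) - 2884)) = -10490/(3*(74 - 2884)) = -10490/3/(-2810) = -10490/3*(-1/2810) = 1049/843 ≈ 1.2444)
-R = -1*1049/843 = -1049/843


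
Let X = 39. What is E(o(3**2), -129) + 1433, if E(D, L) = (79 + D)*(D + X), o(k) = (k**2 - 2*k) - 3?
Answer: 15194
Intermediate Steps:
o(k) = -3 + k**2 - 2*k
E(D, L) = (39 + D)*(79 + D) (E(D, L) = (79 + D)*(D + 39) = (79 + D)*(39 + D) = (39 + D)*(79 + D))
E(o(3**2), -129) + 1433 = (3081 + (-3 + (3**2)**2 - 2*3**2)**2 + 118*(-3 + (3**2)**2 - 2*3**2)) + 1433 = (3081 + (-3 + 9**2 - 2*9)**2 + 118*(-3 + 9**2 - 2*9)) + 1433 = (3081 + (-3 + 81 - 18)**2 + 118*(-3 + 81 - 18)) + 1433 = (3081 + 60**2 + 118*60) + 1433 = (3081 + 3600 + 7080) + 1433 = 13761 + 1433 = 15194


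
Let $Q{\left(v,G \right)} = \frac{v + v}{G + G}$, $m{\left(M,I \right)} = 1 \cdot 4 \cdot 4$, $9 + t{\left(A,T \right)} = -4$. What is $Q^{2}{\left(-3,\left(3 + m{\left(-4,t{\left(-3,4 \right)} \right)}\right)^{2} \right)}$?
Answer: $\frac{9}{130321} \approx 6.906 \cdot 10^{-5}$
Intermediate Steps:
$t{\left(A,T \right)} = -13$ ($t{\left(A,T \right)} = -9 - 4 = -13$)
$m{\left(M,I \right)} = 16$ ($m{\left(M,I \right)} = 4 \cdot 4 = 16$)
$Q{\left(v,G \right)} = \frac{v}{G}$ ($Q{\left(v,G \right)} = \frac{2 v}{2 G} = 2 v \frac{1}{2 G} = \frac{v}{G}$)
$Q^{2}{\left(-3,\left(3 + m{\left(-4,t{\left(-3,4 \right)} \right)}\right)^{2} \right)} = \left(- \frac{3}{\left(3 + 16\right)^{2}}\right)^{2} = \left(- \frac{3}{19^{2}}\right)^{2} = \left(- \frac{3}{361}\right)^{2} = \frac{9}{130321}$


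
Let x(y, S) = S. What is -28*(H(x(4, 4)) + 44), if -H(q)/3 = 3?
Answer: -980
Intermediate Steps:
H(q) = -9 (H(q) = -3*3 = -9)
-28*(H(x(4, 4)) + 44) = -28*(-9 + 44) = -28*35 = -980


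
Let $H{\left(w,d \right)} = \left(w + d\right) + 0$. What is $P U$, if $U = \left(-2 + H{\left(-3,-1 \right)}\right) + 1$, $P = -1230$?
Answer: $6150$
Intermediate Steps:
$H{\left(w,d \right)} = d + w$ ($H{\left(w,d \right)} = \left(d + w\right) + 0 = d + w$)
$U = -5$ ($U = \left(-2 - 4\right) + 1 = -6 + 1 = -5$)
$P U = \left(-1230\right) \left(-5\right) = 6150$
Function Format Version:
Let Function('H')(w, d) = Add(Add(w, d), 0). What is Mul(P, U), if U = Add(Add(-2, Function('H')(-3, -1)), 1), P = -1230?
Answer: 6150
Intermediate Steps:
Function('H')(w, d) = Add(d, w) (Function('H')(w, d) = Add(Add(d, w), 0) = Add(d, w))
U = -5 (U = Add(Add(-2, Add(-1, -3)), 1) = Add(Add(-2, -4), 1) = Add(-6, 1) = -5)
Mul(P, U) = Mul(-1230, -5) = 6150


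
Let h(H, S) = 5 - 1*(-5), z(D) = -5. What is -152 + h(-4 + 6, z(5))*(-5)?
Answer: -202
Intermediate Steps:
h(H, S) = 10 (h(H, S) = 5 + 5 = 10)
-152 + h(-4 + 6, z(5))*(-5) = -152 + 10*(-5) = -152 - 50 = -202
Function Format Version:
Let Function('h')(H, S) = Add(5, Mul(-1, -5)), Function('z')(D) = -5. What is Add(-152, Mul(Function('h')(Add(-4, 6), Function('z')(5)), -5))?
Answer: -202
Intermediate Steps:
Function('h')(H, S) = 10 (Function('h')(H, S) = Add(5, 5) = 10)
Add(-152, Mul(Function('h')(Add(-4, 6), Function('z')(5)), -5)) = Add(-152, Mul(10, -5)) = Add(-152, -50) = -202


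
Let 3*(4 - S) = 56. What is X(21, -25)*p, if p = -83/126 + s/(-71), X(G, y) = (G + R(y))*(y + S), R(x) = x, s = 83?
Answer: -555934/1917 ≈ -290.00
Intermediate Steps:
S = -44/3 (S = 4 - ⅓*56 = 4 - 56/3 = -44/3 ≈ -14.667)
X(G, y) = (-44/3 + y)*(G + y) (X(G, y) = (G + y)*(y - 44/3) = (G + y)*(-44/3 + y) = (-44/3 + y)*(G + y))
p = -16351/8946 (p = -83/126 + 83/(-71) = -83*1/126 + 83*(-1/71) = -83/126 - 83/71 = -16351/8946 ≈ -1.8277)
X(21, -25)*p = ((-25)² - 44/3*21 - 44/3*(-25) + 21*(-25))*(-16351/8946) = (625 - 308 + 1100/3 - 525)*(-16351/8946) = (476/3)*(-16351/8946) = -555934/1917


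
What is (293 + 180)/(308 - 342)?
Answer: -473/34 ≈ -13.912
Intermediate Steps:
(293 + 180)/(308 - 342) = 473/(-34) = 473*(-1/34) = -473/34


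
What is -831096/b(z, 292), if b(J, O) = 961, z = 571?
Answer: -831096/961 ≈ -864.82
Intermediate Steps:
-831096/b(z, 292) = -831096/961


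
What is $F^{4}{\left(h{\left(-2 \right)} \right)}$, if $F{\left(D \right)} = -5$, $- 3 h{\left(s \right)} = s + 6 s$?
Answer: $625$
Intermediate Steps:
$h{\left(s \right)} = - \frac{7 s}{3}$ ($h{\left(s \right)} = - \frac{s + 6 s}{3} = - \frac{7 s}{3}$)
$F^{4}{\left(h{\left(-2 \right)} \right)} = \left(-5\right)^{4} = 625$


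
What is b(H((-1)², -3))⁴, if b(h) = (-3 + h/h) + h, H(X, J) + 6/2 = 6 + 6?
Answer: 2401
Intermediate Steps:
H(X, J) = 9 (H(X, J) = -3 + (6 + 6) = -3 + 12 = 9)
b(h) = -2 + h (b(h) = (-3 + 1) + h = -2 + h)
b(H((-1)², -3))⁴ = (-2 + 9)⁴ = 7⁴ = 2401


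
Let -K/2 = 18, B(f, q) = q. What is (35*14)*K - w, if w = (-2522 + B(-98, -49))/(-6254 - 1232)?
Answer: -132055611/7486 ≈ -17640.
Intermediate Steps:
K = -36 (K = -2*18 = -36)
w = 2571/7486 (w = (-2522 - 49)/(-6254 - 1232) = -2571/(-7486) = -2571*(-1/7486) = 2571/7486 ≈ 0.34344)
(35*14)*K - w = (35*14)*(-36) - 1*2571/7486 = 490*(-36) - 2571/7486 = -17640 - 2571/7486 = -132055611/7486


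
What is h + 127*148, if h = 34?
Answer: 18830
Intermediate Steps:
h + 127*148 = 34 + 127*148 = 34 + 18796 = 18830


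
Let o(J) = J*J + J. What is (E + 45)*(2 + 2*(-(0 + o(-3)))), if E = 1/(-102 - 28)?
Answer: -5849/13 ≈ -449.92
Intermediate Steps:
o(J) = J + J² (o(J) = J² + J = J + J²)
E = -1/130 (E = 1/(-130) = -1/130 ≈ -0.0076923)
(E + 45)*(2 + 2*(-(0 + o(-3)))) = (-1/130 + 45)*(2 + 2*(-(0 - 3*(1 - 3)))) = 5849*(2 + 2*(-(0 - 3*(-2))))/130 = 5849*(2 + 2*(-(0 + 6)))/130 = 5849*(2 + 2*(-1*6))/130 = 5849*(2 + 2*(-6))/130 = 5849*(2 - 12)/130 = (5849/130)*(-10) = -5849/13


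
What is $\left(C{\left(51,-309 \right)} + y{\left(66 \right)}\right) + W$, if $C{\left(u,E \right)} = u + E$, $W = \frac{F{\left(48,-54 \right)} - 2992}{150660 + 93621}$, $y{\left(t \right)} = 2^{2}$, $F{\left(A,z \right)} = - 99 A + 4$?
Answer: $- \frac{20685038}{81427} \approx -254.03$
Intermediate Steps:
$F{\left(A,z \right)} = 4 - 99 A$
$y{\left(t \right)} = 4$
$W = - \frac{2580}{81427}$ ($W = \frac{\left(4 - 4752\right) - 2992}{150660 + 93621} = \frac{\left(4 - 4752\right) - 2992}{244281} = \left(-4748 - 2992\right) \frac{1}{244281} = \left(-7740\right) \frac{1}{244281} = - \frac{2580}{81427} \approx -0.031685$)
$C{\left(u,E \right)} = E + u$
$\left(C{\left(51,-309 \right)} + y{\left(66 \right)}\right) + W = \left(\left(-309 + 51\right) + 4\right) - \frac{2580}{81427} = \left(-258 + 4\right) - \frac{2580}{81427} = -254 - \frac{2580}{81427} = - \frac{20685038}{81427}$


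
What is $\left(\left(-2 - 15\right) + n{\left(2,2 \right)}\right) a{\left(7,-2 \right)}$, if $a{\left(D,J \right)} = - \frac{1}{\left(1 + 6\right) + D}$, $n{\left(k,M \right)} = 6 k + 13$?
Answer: $- \frac{4}{7} \approx -0.57143$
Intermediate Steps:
$n{\left(k,M \right)} = 13 + 6 k$
$a{\left(D,J \right)} = - \frac{1}{7 + D}$
$\left(\left(-2 - 15\right) + n{\left(2,2 \right)}\right) a{\left(7,-2 \right)} = \left(\left(-2 - 15\right) + \left(13 + 6 \cdot 2\right)\right) \left(- \frac{1}{7 + 7}\right) = \left(\left(-2 - 15\right) + \left(13 + 12\right)\right) \left(- \frac{1}{14}\right) = \left(-17 + 25\right) \left(\left(-1\right) \frac{1}{14}\right) = 8 \left(- \frac{1}{14}\right) = - \frac{4}{7}$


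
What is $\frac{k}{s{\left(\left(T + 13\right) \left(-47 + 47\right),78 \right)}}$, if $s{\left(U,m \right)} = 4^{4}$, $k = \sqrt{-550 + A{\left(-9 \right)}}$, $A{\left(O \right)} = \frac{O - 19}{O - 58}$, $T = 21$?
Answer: $\frac{19 i \sqrt{6834}}{17152} \approx 0.091575 i$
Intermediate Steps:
$A{\left(O \right)} = \frac{-19 + O}{-58 + O}$
$k = \frac{19 i \sqrt{6834}}{67}$ ($k = \sqrt{-550 + \frac{-19 - 9}{-58 - 9}} = \sqrt{-550 + \frac{1}{-67} \left(-28\right)} = \sqrt{-550 - - \frac{28}{67}} = \sqrt{-550 + \frac{28}{67}} = \sqrt{- \frac{36822}{67}} = \frac{19 i \sqrt{6834}}{67} \approx 23.443 i$)
$s{\left(U,m \right)} = 256$
$\frac{k}{s{\left(\left(T + 13\right) \left(-47 + 47\right),78 \right)}} = \frac{\frac{19}{67} i \sqrt{6834}}{256} = \frac{19 i \sqrt{6834}}{67} \cdot \frac{1}{256} = \frac{19 i \sqrt{6834}}{17152}$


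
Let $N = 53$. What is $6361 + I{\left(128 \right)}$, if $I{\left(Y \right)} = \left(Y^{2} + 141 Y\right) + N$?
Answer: $40846$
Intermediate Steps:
$I{\left(Y \right)} = 53 + Y^{2} + 141 Y$ ($I{\left(Y \right)} = \left(Y^{2} + 141 Y\right) + 53 = 53 + Y^{2} + 141 Y$)
$6361 + I{\left(128 \right)} = 6361 + \left(53 + 128^{2} + 141 \cdot 128\right) = 6361 + \left(53 + 16384 + 18048\right) = 6361 + 34485 = 40846$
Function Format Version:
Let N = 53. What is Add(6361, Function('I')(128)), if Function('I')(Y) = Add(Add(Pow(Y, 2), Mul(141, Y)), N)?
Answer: 40846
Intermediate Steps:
Function('I')(Y) = Add(53, Pow(Y, 2), Mul(141, Y)) (Function('I')(Y) = Add(Add(Pow(Y, 2), Mul(141, Y)), 53) = Add(53, Pow(Y, 2), Mul(141, Y)))
Add(6361, Function('I')(128)) = Add(6361, Add(53, Pow(128, 2), Mul(141, 128))) = Add(6361, Add(53, 16384, 18048)) = Add(6361, 34485) = 40846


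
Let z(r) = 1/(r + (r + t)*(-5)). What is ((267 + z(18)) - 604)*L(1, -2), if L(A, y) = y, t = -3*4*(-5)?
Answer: 125365/186 ≈ 674.01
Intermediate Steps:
t = 60 (t = -12*(-5) = 60)
z(r) = 1/(-300 - 4*r) (z(r) = 1/(r + (r + 60)*(-5)) = 1/(r + (60 + r)*(-5)) = 1/(r + (-300 - 5*r)) = 1/(-300 - 4*r))
((267 + z(18)) - 604)*L(1, -2) = ((267 - 1/(300 + 4*18)) - 604)*(-2) = ((267 - 1/(300 + 72)) - 604)*(-2) = ((267 - 1/372) - 604)*(-2) = (99323/372 - 604)*(-2) = -125365/372*(-2) = 125365/186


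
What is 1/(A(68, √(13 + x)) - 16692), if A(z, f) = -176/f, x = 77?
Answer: -187785/3134503348 + 33*√10/1567251674 ≈ -5.9842e-5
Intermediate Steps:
1/(A(68, √(13 + x)) - 16692) = 1/(-176/√(13 + 77) - 16692) = 1/(-176*√10/30 - 16692) = 1/(-88*√10/15 - 16692) = 1/(-16692 - 88*√10/15)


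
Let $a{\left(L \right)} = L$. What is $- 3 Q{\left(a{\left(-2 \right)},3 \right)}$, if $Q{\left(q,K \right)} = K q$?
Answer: $18$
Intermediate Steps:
$- 3 Q{\left(a{\left(-2 \right)},3 \right)} = - 3 \cdot 3 \left(-2\right) = \left(-3\right) \left(-6\right) = 18$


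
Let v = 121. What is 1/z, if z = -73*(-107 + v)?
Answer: -1/1022 ≈ -0.00097847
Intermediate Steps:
z = -1022 (z = -73*(-107 + 121) = -73*14 = -1022)
1/z = 1/(-1022) = -1/1022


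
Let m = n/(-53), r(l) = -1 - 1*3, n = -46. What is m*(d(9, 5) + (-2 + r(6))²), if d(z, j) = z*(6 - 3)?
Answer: 2898/53 ≈ 54.679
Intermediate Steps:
d(z, j) = 3*z (d(z, j) = z*3 = 3*z)
r(l) = -4 (r(l) = -1 - 3 = -4)
m = 46/53 (m = -46/(-53) = -46*(-1/53) = 46/53 ≈ 0.86792)
m*(d(9, 5) + (-2 + r(6))²) = 46*(3*9 + (-2 - 4)²)/53 = 46*(27 + (-6)²)/53 = 46*(27 + 36)/53 = (46/53)*63 = 2898/53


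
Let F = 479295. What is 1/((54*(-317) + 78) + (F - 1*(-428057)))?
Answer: 1/890312 ≈ 1.1232e-6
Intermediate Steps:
1/((54*(-317) + 78) + (F - 1*(-428057))) = 1/((54*(-317) + 78) + (479295 - 1*(-428057))) = 1/((-17118 + 78) + (479295 + 428057)) = 1/(-17040 + 907352) = 1/890312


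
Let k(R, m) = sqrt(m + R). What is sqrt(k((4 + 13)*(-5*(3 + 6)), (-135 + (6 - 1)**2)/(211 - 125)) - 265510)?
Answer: sqrt(-490927990 + 215*I*sqrt(56674))/43 ≈ 0.026861 + 515.28*I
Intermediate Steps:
k(R, m) = sqrt(R + m)
sqrt(k((4 + 13)*(-5*(3 + 6)), (-135 + (6 - 1)**2)/(211 - 125)) - 265510) = sqrt(sqrt((4 + 13)*(-5*(3 + 6)) + (-135 + (6 - 1)**2)/(211 - 125)) - 265510) = sqrt(sqrt(17*(-5*9) + (-135 + 5**2)/86) - 265510) = sqrt(sqrt(17*(-45) + (-135 + 25)*(1/86)) - 265510) = sqrt(sqrt(-765 - 110*1/86) - 265510) = sqrt(sqrt(-765 - 55/43) - 265510) = sqrt(sqrt(-32950/43) - 265510) = sqrt(5*I*sqrt(56674)/43 - 265510) = sqrt(-265510 + 5*I*sqrt(56674)/43)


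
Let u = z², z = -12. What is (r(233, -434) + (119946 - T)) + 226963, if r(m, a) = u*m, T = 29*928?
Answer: 353549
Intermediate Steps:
T = 26912
u = 144 (u = (-12)² = 144)
r(m, a) = 144*m
(r(233, -434) + (119946 - T)) + 226963 = (144*233 + (119946 - 1*26912)) + 226963 = (33552 + (119946 - 26912)) + 226963 = (33552 + 93034) + 226963 = 126586 + 226963 = 353549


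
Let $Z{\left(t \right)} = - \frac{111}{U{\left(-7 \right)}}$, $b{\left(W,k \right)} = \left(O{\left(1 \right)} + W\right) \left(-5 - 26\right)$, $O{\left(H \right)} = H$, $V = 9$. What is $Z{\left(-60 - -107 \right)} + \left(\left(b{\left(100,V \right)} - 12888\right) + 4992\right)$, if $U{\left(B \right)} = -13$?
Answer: $- \frac{143240}{13} \approx -11018.0$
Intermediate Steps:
$b{\left(W,k \right)} = -31 - 31 W$ ($b{\left(W,k \right)} = \left(1 + W\right) \left(-5 - 26\right) = \left(1 + W\right) \left(-31\right) = -31 - 31 W$)
$Z{\left(t \right)} = \frac{111}{13}$ ($Z{\left(t \right)} = - \frac{111}{-13} = \left(-111\right) \left(- \frac{1}{13}\right) = \frac{111}{13}$)
$Z{\left(-60 - -107 \right)} + \left(\left(b{\left(100,V \right)} - 12888\right) + 4992\right) = \frac{111}{13} + \left(\left(\left(-31 - 3100\right) - 12888\right) + 4992\right) = \frac{111}{13} + \left(\left(-3131 - 12888\right) + 4992\right) = \frac{111}{13} + \left(-16019 + 4992\right) = \frac{111}{13} - 11027 = - \frac{143240}{13}$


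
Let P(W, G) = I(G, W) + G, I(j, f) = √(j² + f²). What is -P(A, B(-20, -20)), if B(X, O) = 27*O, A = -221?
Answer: 540 - √340441 ≈ -43.473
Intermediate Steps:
I(j, f) = √(f² + j²)
P(W, G) = G + √(G² + W²) (P(W, G) = √(W² + G²) + G = √(G² + W²) + G = G + √(G² + W²))
-P(A, B(-20, -20)) = -(27*(-20) + √((27*(-20))² + (-221)²)) = -(-540 + √((-540)² + 48841)) = -(-540 + √(291600 + 48841)) = -(-540 + √340441) = 540 - √340441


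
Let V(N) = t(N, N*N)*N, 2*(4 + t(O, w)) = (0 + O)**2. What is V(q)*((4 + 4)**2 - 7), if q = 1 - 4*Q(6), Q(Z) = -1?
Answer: 4845/2 ≈ 2422.5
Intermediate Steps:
t(O, w) = -4 + O**2/2 (t(O, w) = -4 + (0 + O)**2/2 = -4 + O**2/2)
q = 5 (q = 1 - 4*(-1) = 1 + 4 = 5)
V(N) = N*(-4 + N**2/2) (V(N) = (-4 + N**2/2)*N = N*(-4 + N**2/2))
V(q)*((4 + 4)**2 - 7) = ((1/2)*5*(-8 + 5**2))*((4 + 4)**2 - 7) = ((1/2)*5*(-8 + 25))*(8**2 - 7) = ((1/2)*5*17)*(64 - 7) = (85/2)*57 = 4845/2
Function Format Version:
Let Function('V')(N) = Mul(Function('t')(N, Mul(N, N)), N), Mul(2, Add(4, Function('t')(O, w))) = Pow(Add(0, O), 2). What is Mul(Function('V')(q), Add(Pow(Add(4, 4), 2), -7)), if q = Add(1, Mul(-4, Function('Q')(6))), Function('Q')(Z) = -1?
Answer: Rational(4845, 2) ≈ 2422.5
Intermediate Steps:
Function('t')(O, w) = Add(-4, Mul(Rational(1, 2), Pow(O, 2))) (Function('t')(O, w) = Add(-4, Mul(Rational(1, 2), Pow(Add(0, O), 2))) = Add(-4, Mul(Rational(1, 2), Pow(O, 2))))
q = 5 (q = Add(1, Mul(-4, -1)) = Add(1, 4) = 5)
Function('V')(N) = Mul(N, Add(-4, Mul(Rational(1, 2), Pow(N, 2)))) (Function('V')(N) = Mul(Add(-4, Mul(Rational(1, 2), Pow(N, 2))), N) = Mul(N, Add(-4, Mul(Rational(1, 2), Pow(N, 2)))))
Mul(Function('V')(q), Add(Pow(Add(4, 4), 2), -7)) = Mul(Mul(Rational(1, 2), 5, Add(-8, Pow(5, 2))), Add(Pow(Add(4, 4), 2), -7)) = Mul(Mul(Rational(1, 2), 5, Add(-8, 25)), Add(Pow(8, 2), -7)) = Mul(Mul(Rational(1, 2), 5, 17), Add(64, -7)) = Mul(Rational(85, 2), 57) = Rational(4845, 2)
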